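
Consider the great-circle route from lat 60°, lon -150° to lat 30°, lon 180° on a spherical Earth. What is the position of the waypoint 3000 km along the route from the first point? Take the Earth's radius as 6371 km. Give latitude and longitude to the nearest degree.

≈ lat 38°, lon -175°

The haversine formula gives a central angle δ ≈ 0.630 rad (36.1°) between the endpoints. The total great-circle distance is δ·R ≈ 0.630 × 6371 ≈ 4014 km, so the target fraction is f = 3000/4014 ≈ 0.747.
Interpolate at f ≈ 0.747 with slerp weights a = sin((1−f)δ)/sin δ ≈ 0.269, b = sin(fδ)/sin δ ≈ 0.770.
p = a·p₁ + b·p₂ ≈ (-0.783, -0.067, 0.618); φ = arcsin(p_z) ≈ 38.17°, λ = atan2(p_y, p_x) ≈ -175.09°.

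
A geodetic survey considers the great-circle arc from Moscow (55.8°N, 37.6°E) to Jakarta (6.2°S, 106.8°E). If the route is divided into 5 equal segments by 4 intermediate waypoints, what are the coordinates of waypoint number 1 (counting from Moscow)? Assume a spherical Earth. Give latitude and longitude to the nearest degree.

≈ 47°N, 61°E

The haversine formula gives a central angle δ ≈ 1.461 rad (83.7°) between the endpoints.
Interpolate at f = 1/5 with slerp weights a = sin((1−f)δ)/sin δ ≈ 0.926, b = sin(fδ)/sin δ ≈ 0.290.
p = a·p₁ + b·p₂ ≈ (0.329, 0.593, 0.735); φ = arcsin(p_z) ≈ 47.27°, λ = atan2(p_y, p_x) ≈ 60.99°.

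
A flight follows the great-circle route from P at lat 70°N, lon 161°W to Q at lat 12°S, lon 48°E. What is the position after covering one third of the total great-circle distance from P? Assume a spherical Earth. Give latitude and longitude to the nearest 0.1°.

From cos δ = sin φ₁ sin φ₂ + cos φ₁ cos φ₂ cos Δλ, the central angle is δ ≈ 2.081 rad (119.2°).
Interpolate at f = 1/3 with slerp weights a = sin((1−f)δ)/sin δ ≈ 1.126, b = sin(fδ)/sin δ ≈ 0.732.
p = a·p₁ + b·p₂ ≈ (0.115, 0.407, 0.906); φ = arcsin(p_z) ≈ 64.98°, λ = atan2(p_y, p_x) ≈ 74.21°.

≈ lat 65.0°N, lon 74.2°E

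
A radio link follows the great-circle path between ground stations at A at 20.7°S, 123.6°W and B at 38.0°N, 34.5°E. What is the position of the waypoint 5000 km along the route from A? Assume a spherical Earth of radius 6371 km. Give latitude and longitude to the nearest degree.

The haversine formula gives a central angle δ ≈ 2.694 rad (154.4°) between the endpoints. The total great-circle distance is δ·R ≈ 2.694 × 6371 ≈ 17165 km, so the target fraction is f = 5000/17165 ≈ 0.291.
Interpolate at f ≈ 0.291 with slerp weights a = sin((1−f)δ)/sin δ ≈ 2.180, b = sin(fδ)/sin δ ≈ 1.633.
p = a·p₁ + b·p₂ ≈ (-0.068, -0.970, 0.235); φ = arcsin(p_z) ≈ 13.59°, λ = atan2(p_y, p_x) ≈ -94.00°.

≈ 14°N, 94°W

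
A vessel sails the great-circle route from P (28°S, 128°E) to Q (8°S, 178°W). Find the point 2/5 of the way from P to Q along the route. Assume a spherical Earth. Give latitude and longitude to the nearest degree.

≈ (22°S, 151°E)

Write both endpoints as unit vectors p₁, p₂ with components (cos φ cos λ, cos φ sin λ, sin φ).
The central angle between the endpoints is δ = arccos(p₁·p₂) ≈ 0.953 rad (54.6°).
Interpolate at f = 2/5 with slerp weights a = sin((1−f)δ)/sin δ ≈ 0.664, b = sin(fδ)/sin δ ≈ 0.456.
p = a·p₁ + b·p₂ ≈ (-0.813, 0.446, -0.375); φ = arcsin(p_z) ≈ -22.04°, λ = atan2(p_y, p_x) ≈ 151.23°.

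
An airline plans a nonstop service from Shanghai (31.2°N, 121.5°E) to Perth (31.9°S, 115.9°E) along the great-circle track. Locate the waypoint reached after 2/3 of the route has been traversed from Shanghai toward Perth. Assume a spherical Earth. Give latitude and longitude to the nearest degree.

From cos δ = sin φ₁ sin φ₂ + cos φ₁ cos φ₂ cos Δλ, the central angle is δ ≈ 1.105 rad (63.3°).
Interpolate at f = 2/3 with slerp weights a = sin((1−f)δ)/sin δ ≈ 0.403, b = sin(fδ)/sin δ ≈ 0.752.
p = a·p₁ + b·p₂ ≈ (-0.459, 0.868, -0.189); φ = arcsin(p_z) ≈ -10.87°, λ = atan2(p_y, p_x) ≈ 117.86°.

≈ 11°S, 118°E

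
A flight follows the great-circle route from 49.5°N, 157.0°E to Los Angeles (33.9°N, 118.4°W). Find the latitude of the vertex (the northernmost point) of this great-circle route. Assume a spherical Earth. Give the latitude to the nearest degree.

The great circle lies in the plane with unit normal n̂ = (p₁ × p₂)/|p₁ × p₂|.
Here n̂_z ≈ +0.610; the vertex latitude is φ_max = arccos|n̂_z| ≈ 52.4°.
Check via Clairaut: cos φ_max = |cos φ₁| · sin C = cos(49.5°)·sin(69.9°) ≈ 0.610, again giving ≈ 52.4°.

≈ 52°N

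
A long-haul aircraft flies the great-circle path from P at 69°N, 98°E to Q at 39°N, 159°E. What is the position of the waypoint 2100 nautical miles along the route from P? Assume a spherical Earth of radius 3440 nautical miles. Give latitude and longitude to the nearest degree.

Convert each endpoint to a unit vector on the sphere (x = cos φ cos λ, y = cos φ sin λ, z = sin φ).
The central angle between the endpoints is δ = arccos(p₁·p₂) ≈ 0.763 rad (43.7°). The total great-circle distance is δ·R ≈ 0.763 × 3440 ≈ 2626 nmi, so the target fraction is f = 2100/2626 ≈ 0.800.
Interpolate at f ≈ 0.800 with slerp weights a = sin((1−f)δ)/sin δ ≈ 0.220, b = sin(fδ)/sin δ ≈ 0.829.
p = a·p₁ + b·p₂ ≈ (-0.613, 0.309, 0.727); φ = arcsin(p_z) ≈ 46.67°, λ = atan2(p_y, p_x) ≈ 153.23°.

≈ 47°N, 153°E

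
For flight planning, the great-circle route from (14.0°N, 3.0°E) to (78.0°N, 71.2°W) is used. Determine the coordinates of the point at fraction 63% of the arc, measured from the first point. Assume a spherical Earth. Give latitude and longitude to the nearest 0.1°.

≈ (58.3°N, 13.6°W)

The haversine formula gives a central angle δ ≈ 1.275 rad (73.0°) between the endpoints.
Interpolate at f = 0.63 with slerp weights a = sin((1−f)δ)/sin δ ≈ 0.475, b = sin(fδ)/sin δ ≈ 0.752.
p = a·p₁ + b·p₂ ≈ (0.511, -0.124, 0.851); φ = arcsin(p_z) ≈ 58.29°, λ = atan2(p_y, p_x) ≈ -13.64°.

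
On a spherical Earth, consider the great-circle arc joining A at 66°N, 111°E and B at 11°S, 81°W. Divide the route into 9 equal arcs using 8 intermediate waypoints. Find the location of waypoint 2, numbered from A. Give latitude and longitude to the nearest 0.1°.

≈ 82.8°N, 135.3°W

Convert each endpoint to a unit vector on the sphere (x = cos φ cos λ, y = cos φ sin λ, z = sin φ).
The central angle between the endpoints is δ = arccos(p₁·p₂) ≈ 2.171 rad (124.4°).
Interpolate at f = 2/9 with slerp weights a = sin((1−f)δ)/sin δ ≈ 1.203, b = sin(fδ)/sin δ ≈ 0.562.
p = a·p₁ + b·p₂ ≈ (-0.089, -0.088, 0.992); φ = arcsin(p_z) ≈ 82.80°, λ = atan2(p_y, p_x) ≈ -135.30°.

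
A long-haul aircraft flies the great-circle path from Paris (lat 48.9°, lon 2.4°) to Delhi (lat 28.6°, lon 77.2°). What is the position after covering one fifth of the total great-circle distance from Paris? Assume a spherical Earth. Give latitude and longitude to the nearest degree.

From cos δ = sin φ₁ sin φ₂ + cos φ₁ cos φ₂ cos Δλ, the central angle is δ ≈ 1.033 rad (59.2°).
Interpolate at f = 1/5 with slerp weights a = sin((1−f)δ)/sin δ ≈ 0.856, b = sin(fδ)/sin δ ≈ 0.239.
p = a·p₁ + b·p₂ ≈ (0.609, 0.228, 0.760); φ = arcsin(p_z) ≈ 49.44°, λ = atan2(p_y, p_x) ≈ 20.53°.

≈ lat 49°, lon 21°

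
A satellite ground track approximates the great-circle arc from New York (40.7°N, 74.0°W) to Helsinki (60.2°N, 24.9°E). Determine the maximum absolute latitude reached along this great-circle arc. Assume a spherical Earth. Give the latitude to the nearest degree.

≈ 64°N

The great circle lies in the plane with unit normal n̂ = (p₁ × p₂)/|p₁ × p₂|.
Here n̂_z ≈ +0.432; the vertex latitude is φ_max = arccos|n̂_z| ≈ 64.4°.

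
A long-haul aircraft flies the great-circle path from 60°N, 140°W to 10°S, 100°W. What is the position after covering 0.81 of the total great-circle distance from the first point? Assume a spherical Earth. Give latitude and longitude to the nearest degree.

Convert each endpoint to a unit vector on the sphere (x = cos φ cos λ, y = cos φ sin λ, z = sin φ).
The central angle between the endpoints is δ = arccos(p₁·p₂) ≈ 1.342 rad (76.9°).
Interpolate at f = 0.81 with slerp weights a = sin((1−f)δ)/sin δ ≈ 0.259, b = sin(fδ)/sin δ ≈ 0.909.
p = a·p₁ + b·p₂ ≈ (-0.255, -0.965, 0.066); φ = arcsin(p_z) ≈ 3.81°, λ = atan2(p_y, p_x) ≈ -104.78°.

≈ 4°N, 105°W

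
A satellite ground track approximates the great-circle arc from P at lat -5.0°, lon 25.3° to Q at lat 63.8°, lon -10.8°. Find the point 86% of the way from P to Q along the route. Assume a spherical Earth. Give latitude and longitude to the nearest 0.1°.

≈ lat 55.1°, lon 0.2°

Write both endpoints as unit vectors p₁, p₂ with components (cos φ cos λ, cos φ sin λ, sin φ).
The central angle between the endpoints is δ = arccos(p₁·p₂) ≈ 1.290 rad (73.9°).
Interpolate at f = 0.86 with slerp weights a = sin((1−f)δ)/sin δ ≈ 0.187, b = sin(fδ)/sin δ ≈ 0.932.
p = a·p₁ + b·p₂ ≈ (0.573, 0.002, 0.820); φ = arcsin(p_z) ≈ 55.07°, λ = atan2(p_y, p_x) ≈ 0.25°.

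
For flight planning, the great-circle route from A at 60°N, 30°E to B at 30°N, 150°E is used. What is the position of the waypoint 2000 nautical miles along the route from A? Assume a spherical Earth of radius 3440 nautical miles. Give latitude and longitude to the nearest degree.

≈ 64°N, 105°E

Write both endpoints as unit vectors p₁, p₂ with components (cos φ cos λ, cos φ sin λ, sin φ).
The central angle between the endpoints is δ = arccos(p₁·p₂) ≈ 1.353 rad (77.5°). The total great-circle distance is δ·R ≈ 1.353 × 3440 ≈ 4653 nmi, so the target fraction is f = 2000/4653 ≈ 0.430.
Interpolate at f ≈ 0.430 with slerp weights a = sin((1−f)δ)/sin δ ≈ 0.714, b = sin(fδ)/sin δ ≈ 0.563.
p = a·p₁ + b·p₂ ≈ (-0.113, 0.422, 0.900); φ = arcsin(p_z) ≈ 64.10°, λ = atan2(p_y, p_x) ≈ 104.96°.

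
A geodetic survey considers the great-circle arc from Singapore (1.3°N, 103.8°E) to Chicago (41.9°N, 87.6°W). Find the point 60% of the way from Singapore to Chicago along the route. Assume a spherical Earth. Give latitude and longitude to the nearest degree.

The haversine formula gives a central angle δ ≈ 2.366 rad (135.6°) between the endpoints.
Interpolate at f = 0.60 with slerp weights a = sin((1−f)δ)/sin δ ≈ 1.159, b = sin(fδ)/sin δ ≈ 1.413.
p = a·p₁ + b·p₂ ≈ (-0.232, 0.075, 0.970); φ = arcsin(p_z) ≈ 75.86°, λ = atan2(p_y, p_x) ≈ 162.09°.

≈ 76°N, 162°E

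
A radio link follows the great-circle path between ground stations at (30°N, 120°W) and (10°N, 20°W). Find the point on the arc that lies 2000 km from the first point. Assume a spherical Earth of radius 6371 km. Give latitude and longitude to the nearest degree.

From cos δ = sin φ₁ sin φ₂ + cos φ₁ cos φ₂ cos Δλ, the central angle is δ ≈ 1.632 rad (93.5°). The total great-circle distance is δ·R ≈ 1.632 × 6371 ≈ 10398 km, so the target fraction is f = 2000/10398 ≈ 0.192.
Interpolate at f ≈ 0.192 with slerp weights a = sin((1−f)δ)/sin δ ≈ 0.970, b = sin(fδ)/sin δ ≈ 0.309.
p = a·p₁ + b·p₂ ≈ (-0.134, -0.832, 0.539); φ = arcsin(p_z) ≈ 32.60°, λ = atan2(p_y, p_x) ≈ -99.14°.

≈ (33°N, 99°W)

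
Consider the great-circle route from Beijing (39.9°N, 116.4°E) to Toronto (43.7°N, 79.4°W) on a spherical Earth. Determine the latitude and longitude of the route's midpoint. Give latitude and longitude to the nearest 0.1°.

Convert each endpoint to a unit vector on the sphere (x = cos φ cos λ, y = cos φ sin λ, z = sin φ).
The central angle between the endpoints is δ = arccos(p₁·p₂) ≈ 1.661 rad (95.2°).
Interpolate at f = 1/2 with slerp weights a = sin((1−f)δ)/sin δ ≈ 0.741, b = sin(fδ)/sin δ ≈ 0.741.
p = a·p₁ + b·p₂ ≈ (-0.154, -0.017, 0.988); φ = arcsin(p_z) ≈ 81.07°, λ = atan2(p_y, p_x) ≈ -173.57°.

≈ 81.1°N, 173.6°W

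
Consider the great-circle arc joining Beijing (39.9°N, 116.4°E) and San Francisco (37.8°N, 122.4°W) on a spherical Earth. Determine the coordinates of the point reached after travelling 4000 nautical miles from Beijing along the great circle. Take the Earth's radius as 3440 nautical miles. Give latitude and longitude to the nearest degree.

Write both endpoints as unit vectors p₁, p₂ with components (cos φ cos λ, cos φ sin λ, sin φ).
The central angle between the endpoints is δ = arccos(p₁·p₂) ≈ 1.492 rad (85.5°). The total great-circle distance is δ·R ≈ 1.492 × 3440 ≈ 5131 nmi, so the target fraction is f = 4000/5131 ≈ 0.780.
Interpolate at f ≈ 0.780 with slerp weights a = sin((1−f)δ)/sin δ ≈ 0.324, b = sin(fδ)/sin δ ≈ 0.921.
p = a·p₁ + b·p₂ ≈ (-0.500, -0.392, 0.772); φ = arcsin(p_z) ≈ 50.55°, λ = atan2(p_y, p_x) ≈ -141.94°.

≈ 51°N, 142°W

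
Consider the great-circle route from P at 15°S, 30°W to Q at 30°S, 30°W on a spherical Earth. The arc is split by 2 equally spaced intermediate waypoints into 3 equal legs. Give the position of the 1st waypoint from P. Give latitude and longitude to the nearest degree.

The haversine formula gives a central angle δ ≈ 0.262 rad (15.0°) between the endpoints.
Interpolate at f = 1/3 with slerp weights a = sin((1−f)δ)/sin δ ≈ 0.671, b = sin(fδ)/sin δ ≈ 0.337.
p = a·p₁ + b·p₂ ≈ (0.814, -0.470, -0.342); φ = arcsin(p_z) ≈ -20.00°, λ = atan2(p_y, p_x) ≈ -30.00°.

≈ 20°S, 30°W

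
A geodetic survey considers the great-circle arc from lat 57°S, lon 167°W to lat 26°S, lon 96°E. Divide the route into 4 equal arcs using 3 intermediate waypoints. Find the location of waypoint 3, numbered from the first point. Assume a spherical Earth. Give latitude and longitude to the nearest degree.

≈ lat 40°S, lon 109°E

Write both endpoints as unit vectors p₁, p₂ with components (cos φ cos λ, cos φ sin λ, sin φ).
The central angle between the endpoints is δ = arccos(p₁·p₂) ≈ 1.258 rad (72.1°).
Interpolate at f = 3/4 with slerp weights a = sin((1−f)δ)/sin δ ≈ 0.325, b = sin(fδ)/sin δ ≈ 0.851.
p = a·p₁ + b·p₂ ≈ (-0.252, 0.721, -0.646); φ = arcsin(p_z) ≈ -40.21°, λ = atan2(p_y, p_x) ≈ 109.30°.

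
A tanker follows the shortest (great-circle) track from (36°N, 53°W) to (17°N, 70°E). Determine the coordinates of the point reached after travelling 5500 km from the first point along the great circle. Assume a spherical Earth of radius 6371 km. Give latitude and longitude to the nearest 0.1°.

Write both endpoints as unit vectors p₁, p₂ with components (cos φ cos λ, cos φ sin λ, sin φ).
The central angle between the endpoints is δ = arccos(p₁·p₂) ≈ 1.823 rad (104.4°). The total great-circle distance is δ·R ≈ 1.823 × 6371 ≈ 11614 km, so the target fraction is f = 5500/11614 ≈ 0.474.
Interpolate at f ≈ 0.474 with slerp weights a = sin((1−f)δ)/sin δ ≈ 0.846, b = sin(fδ)/sin δ ≈ 0.785.
p = a·p₁ + b·p₂ ≈ (0.668, 0.159, 0.727); φ = arcsin(p_z) ≈ 46.60°, λ = atan2(p_y, p_x) ≈ 13.36°.

≈ (46.6°N, 13.4°E)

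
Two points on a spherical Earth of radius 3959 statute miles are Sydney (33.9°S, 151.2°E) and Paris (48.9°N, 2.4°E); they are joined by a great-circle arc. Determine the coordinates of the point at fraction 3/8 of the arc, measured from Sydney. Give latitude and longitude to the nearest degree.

≈ 10°N, 112°E

Convert each endpoint to a unit vector on the sphere (x = cos φ cos λ, y = cos φ sin λ, z = sin φ).
The central angle between the endpoints is δ = arccos(p₁·p₂) ≈ 2.662 rad (152.5°).
Interpolate at f = 3/8 with slerp weights a = sin((1−f)δ)/sin δ ≈ 2.156, b = sin(fδ)/sin δ ≈ 1.820.
p = a·p₁ + b·p₂ ≈ (-0.373, 0.912, 0.169); φ = arcsin(p_z) ≈ 9.72°, λ = atan2(p_y, p_x) ≈ 112.23°.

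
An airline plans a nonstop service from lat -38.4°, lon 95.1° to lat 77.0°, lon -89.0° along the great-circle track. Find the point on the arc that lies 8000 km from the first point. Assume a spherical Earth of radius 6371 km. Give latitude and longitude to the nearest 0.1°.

From cos δ = sin φ₁ sin φ₂ + cos φ₁ cos φ₂ cos Δλ, the central angle is δ ≈ 2.467 rad (141.4°). The total great-circle distance is δ·R ≈ 2.467 × 6371 ≈ 15718 km, so the target fraction is f = 8000/15718 ≈ 0.509.
Interpolate at f ≈ 0.509 with slerp weights a = sin((1−f)δ)/sin δ ≈ 1.499, b = sin(fδ)/sin δ ≈ 1.523.
p = a·p₁ + b·p₂ ≈ (-0.098, 0.828, 0.552); φ = arcsin(p_z) ≈ 33.53°, λ = atan2(p_y, p_x) ≈ 96.78°.

≈ lat 33.5°, lon 96.8°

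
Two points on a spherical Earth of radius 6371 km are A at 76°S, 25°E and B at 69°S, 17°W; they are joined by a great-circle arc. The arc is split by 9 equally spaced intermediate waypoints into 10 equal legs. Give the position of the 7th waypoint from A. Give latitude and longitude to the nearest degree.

≈ 72°S, 8°W

Convert each endpoint to a unit vector on the sphere (x = cos φ cos λ, y = cos φ sin λ, z = sin φ).
The central angle between the endpoints is δ = arccos(p₁·p₂) ≈ 0.244 rad (14.0°).
Interpolate at f = 7/10 with slerp weights a = sin((1−f)δ)/sin δ ≈ 0.303, b = sin(fδ)/sin δ ≈ 0.704.
p = a·p₁ + b·p₂ ≈ (0.307, -0.043, -0.951); φ = arcsin(p_z) ≈ -71.91°, λ = atan2(p_y, p_x) ≈ -7.92°.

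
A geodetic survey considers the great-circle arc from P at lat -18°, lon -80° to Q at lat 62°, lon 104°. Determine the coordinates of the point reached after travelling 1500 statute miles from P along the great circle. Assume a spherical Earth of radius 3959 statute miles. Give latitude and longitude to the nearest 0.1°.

The haversine formula gives a central angle δ ≈ 2.372 rad (135.9°) between the endpoints. The total great-circle distance is δ·R ≈ 2.372 × 3959 ≈ 9391 mi, so the target fraction is f = 1500/9391 ≈ 0.160.
Interpolate at f ≈ 0.160 with slerp weights a = sin((1−f)δ)/sin δ ≈ 1.311, b = sin(fδ)/sin δ ≈ 0.532.
p = a·p₁ + b·p₂ ≈ (0.156, -0.986, 0.064); φ = arcsin(p_z) ≈ 3.69°, λ = atan2(p_y, p_x) ≈ -81.00°.

≈ lat 3.7°, lon -81.0°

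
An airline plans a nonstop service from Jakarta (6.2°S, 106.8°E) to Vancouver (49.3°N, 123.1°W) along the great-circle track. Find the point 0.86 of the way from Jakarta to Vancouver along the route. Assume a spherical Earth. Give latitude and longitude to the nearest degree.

≈ 55°N, 149°W

From cos δ = sin φ₁ sin φ₂ + cos φ₁ cos φ₂ cos Δλ, the central angle is δ ≈ 2.094 rad (120.0°).
Interpolate at f = 0.86 with slerp weights a = sin((1−f)δ)/sin δ ≈ 0.334, b = sin(fδ)/sin δ ≈ 1.124.
p = a·p₁ + b·p₂ ≈ (-0.496, -0.297, 0.816); φ = arcsin(p_z) ≈ 54.69°, λ = atan2(p_y, p_x) ≈ -149.13°.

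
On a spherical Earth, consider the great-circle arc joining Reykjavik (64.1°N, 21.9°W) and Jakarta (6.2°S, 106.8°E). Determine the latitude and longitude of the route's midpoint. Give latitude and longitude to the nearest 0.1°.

≈ (44.8°N, 81.5°E)

From cos δ = sin φ₁ sin φ₂ + cos φ₁ cos φ₂ cos Δλ, the central angle is δ ≈ 1.948 rad (111.6°).
Interpolate at f = 1/2 with slerp weights a = sin((1−f)δ)/sin δ ≈ 0.890, b = sin(fδ)/sin δ ≈ 0.890.
p = a·p₁ + b·p₂ ≈ (0.105, 0.702, 0.704); φ = arcsin(p_z) ≈ 44.78°, λ = atan2(p_y, p_x) ≈ 81.50°.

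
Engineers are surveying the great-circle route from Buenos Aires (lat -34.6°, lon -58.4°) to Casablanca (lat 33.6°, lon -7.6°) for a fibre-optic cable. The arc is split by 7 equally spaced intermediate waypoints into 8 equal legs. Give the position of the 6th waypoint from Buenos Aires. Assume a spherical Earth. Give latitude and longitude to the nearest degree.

≈ lat 17°, lon -21°

Write both endpoints as unit vectors p₁, p₂ with components (cos φ cos λ, cos φ sin λ, sin φ).
The central angle between the endpoints is δ = arccos(p₁·p₂) ≈ 1.451 rad (83.2°).
Interpolate at f = 6/8 with slerp weights a = sin((1−f)δ)/sin δ ≈ 0.357, b = sin(fδ)/sin δ ≈ 0.892.
p = a·p₁ + b·p₂ ≈ (0.891, -0.349, 0.291); φ = arcsin(p_z) ≈ 16.91°, λ = atan2(p_y, p_x) ≈ -21.39°.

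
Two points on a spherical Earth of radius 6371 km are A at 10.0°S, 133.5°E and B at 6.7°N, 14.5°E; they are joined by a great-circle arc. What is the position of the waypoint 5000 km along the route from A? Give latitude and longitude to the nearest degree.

≈ 6°S, 88°E

From cos δ = sin φ₁ sin φ₂ + cos φ₁ cos φ₂ cos Δλ, the central angle is δ ≈ 2.088 rad (119.6°). The total great-circle distance is δ·R ≈ 2.088 × 6371 ≈ 13303 km, so the target fraction is f = 5000/13303 ≈ 0.376.
Interpolate at f ≈ 0.376 with slerp weights a = sin((1−f)δ)/sin δ ≈ 1.110, b = sin(fδ)/sin δ ≈ 0.813.
p = a·p₁ + b·p₂ ≈ (0.030, 0.995, -0.098); φ = arcsin(p_z) ≈ -5.61°, λ = atan2(p_y, p_x) ≈ 88.29°.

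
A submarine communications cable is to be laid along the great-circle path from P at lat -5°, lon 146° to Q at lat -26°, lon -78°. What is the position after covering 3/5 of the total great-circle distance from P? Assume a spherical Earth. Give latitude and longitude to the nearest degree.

≈ lat -38°, lon -137°

Convert each endpoint to a unit vector on the sphere (x = cos φ cos λ, y = cos φ sin λ, z = sin φ).
The central angle between the endpoints is δ = arccos(p₁·p₂) ≈ 2.222 rad (127.3°).
Interpolate at f = 3/5 with slerp weights a = sin((1−f)δ)/sin δ ≈ 0.976, b = sin(fδ)/sin δ ≈ 1.222.
p = a·p₁ + b·p₂ ≈ (-0.578, -0.530, -0.621); φ = arcsin(p_z) ≈ -38.36°, λ = atan2(p_y, p_x) ≈ -137.43°.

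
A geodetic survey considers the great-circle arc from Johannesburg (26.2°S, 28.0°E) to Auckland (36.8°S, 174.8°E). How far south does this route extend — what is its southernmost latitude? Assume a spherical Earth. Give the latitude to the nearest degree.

The great circle lies in the plane with unit normal n̂ = (p₁ × p₂)/|p₁ × p₂|.
Here n̂_z ≈ +0.418; the vertex latitude is φ_max = arccos|n̂_z| ≈ 65.3°.

≈ 65°S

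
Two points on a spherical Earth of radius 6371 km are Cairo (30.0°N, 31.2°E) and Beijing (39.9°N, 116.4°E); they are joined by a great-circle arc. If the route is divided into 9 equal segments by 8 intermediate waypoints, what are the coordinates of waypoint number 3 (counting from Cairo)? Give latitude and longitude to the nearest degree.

≈ 41°N, 56°E

Write both endpoints as unit vectors p₁, p₂ with components (cos φ cos λ, cos φ sin λ, sin φ).
The central angle between the endpoints is δ = arccos(p₁·p₂) ≈ 1.185 rad (67.9°).
Interpolate at f = 3/9 with slerp weights a = sin((1−f)δ)/sin δ ≈ 0.767, b = sin(fδ)/sin δ ≈ 0.415.
p = a·p₁ + b·p₂ ≈ (0.426, 0.629, 0.650); φ = arcsin(p_z) ≈ 40.52°, λ = atan2(p_y, p_x) ≈ 55.89°.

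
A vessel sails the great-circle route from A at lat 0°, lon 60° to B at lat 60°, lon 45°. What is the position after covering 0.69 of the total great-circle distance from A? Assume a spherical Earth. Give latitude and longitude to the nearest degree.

Write both endpoints as unit vectors p₁, p₂ with components (cos φ cos λ, cos φ sin λ, sin φ).
The central angle between the endpoints is δ = arccos(p₁·p₂) ≈ 1.067 rad (61.1°).
Interpolate at f = 0.69 with slerp weights a = sin((1−f)δ)/sin δ ≈ 0.371, b = sin(fδ)/sin δ ≈ 0.767.
p = a·p₁ + b·p₂ ≈ (0.456, 0.592, 0.664); φ = arcsin(p_z) ≈ 41.61°, λ = atan2(p_y, p_x) ≈ 52.37°.

≈ lat 42°, lon 52°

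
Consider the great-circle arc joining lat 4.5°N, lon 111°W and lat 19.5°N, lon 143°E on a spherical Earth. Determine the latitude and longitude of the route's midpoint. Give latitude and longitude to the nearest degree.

≈ lat 19°N, lon 162°W

Write both endpoints as unit vectors p₁, p₂ with components (cos φ cos λ, cos φ sin λ, sin φ).
The central angle between the endpoints is δ = arccos(p₁·p₂) ≈ 1.806 rad (103.5°).
Interpolate at f = 1/2 with slerp weights a = sin((1−f)δ)/sin δ ≈ 0.807, b = sin(fδ)/sin δ ≈ 0.807.
p = a·p₁ + b·p₂ ≈ (-0.896, -0.293, 0.333); φ = arcsin(p_z) ≈ 19.44°, λ = atan2(p_y, p_x) ≈ -161.87°.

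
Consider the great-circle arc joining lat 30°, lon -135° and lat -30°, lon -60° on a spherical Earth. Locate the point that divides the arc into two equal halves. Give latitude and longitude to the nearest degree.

The haversine formula gives a central angle δ ≈ 1.627 rad (93.2°) between the endpoints.
Interpolate at f = 1/2 with slerp weights a = sin((1−f)δ)/sin δ ≈ 0.728, b = sin(fδ)/sin δ ≈ 0.728.
p = a·p₁ + b·p₂ ≈ (-0.131, -0.991, 0.000); φ = arcsin(p_z) ≈ 0.00°, λ = atan2(p_y, p_x) ≈ -97.50°.

≈ lat 0°, lon -97°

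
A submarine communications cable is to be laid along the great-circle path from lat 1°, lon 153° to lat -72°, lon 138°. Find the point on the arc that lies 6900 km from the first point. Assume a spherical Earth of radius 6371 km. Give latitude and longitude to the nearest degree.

Convert each endpoint to a unit vector on the sphere (x = cos φ cos λ, y = cos φ sin λ, z = sin φ).
The central angle between the endpoints is δ = arccos(p₁·p₂) ≈ 1.285 rad (73.6°). The total great-circle distance is δ·R ≈ 1.285 × 6371 ≈ 8187 km, so the target fraction is f = 6900/8187 ≈ 0.843.
Interpolate at f ≈ 0.843 with slerp weights a = sin((1−f)δ)/sin δ ≈ 0.209, b = sin(fδ)/sin δ ≈ 0.921.
p = a·p₁ + b·p₂ ≈ (-0.398, 0.285, -0.872); φ = arcsin(p_z) ≈ -60.69°, λ = atan2(p_y, p_x) ≈ 144.35°.

≈ lat -61°, lon 144°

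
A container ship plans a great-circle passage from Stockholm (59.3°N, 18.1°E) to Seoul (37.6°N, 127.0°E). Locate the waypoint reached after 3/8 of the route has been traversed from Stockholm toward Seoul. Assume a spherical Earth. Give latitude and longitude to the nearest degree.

From cos δ = sin φ₁ sin φ₂ + cos φ₁ cos φ₂ cos Δλ, the central angle is δ ≈ 1.166 rad (66.8°).
Interpolate at f = 3/8 with slerp weights a = sin((1−f)δ)/sin δ ≈ 0.725, b = sin(fδ)/sin δ ≈ 0.461.
p = a·p₁ + b·p₂ ≈ (0.132, 0.406, 0.904); φ = arcsin(p_z) ≈ 64.70°, λ = atan2(p_y, p_x) ≈ 72.02°.

≈ (65°N, 72°E)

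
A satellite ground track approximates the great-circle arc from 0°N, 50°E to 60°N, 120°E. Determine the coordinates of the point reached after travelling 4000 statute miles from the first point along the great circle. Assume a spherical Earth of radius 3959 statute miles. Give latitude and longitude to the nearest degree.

Write both endpoints as unit vectors p₁, p₂ with components (cos φ cos λ, cos φ sin λ, sin φ).
The central angle between the endpoints is δ = arccos(p₁·p₂) ≈ 1.399 rad (80.2°). The total great-circle distance is δ·R ≈ 1.399 × 3959 ≈ 5538 mi, so the target fraction is f = 4000/5538 ≈ 0.722.
Interpolate at f ≈ 0.722 with slerp weights a = sin((1−f)δ)/sin δ ≈ 0.385, b = sin(fδ)/sin δ ≈ 0.860.
p = a·p₁ + b·p₂ ≈ (0.032, 0.667, 0.745); φ = arcsin(p_z) ≈ 48.12°, λ = atan2(p_y, p_x) ≈ 87.23°.

≈ 48°N, 87°E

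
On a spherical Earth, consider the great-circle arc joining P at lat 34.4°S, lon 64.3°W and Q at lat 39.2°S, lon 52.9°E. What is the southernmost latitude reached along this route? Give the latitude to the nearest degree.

≈ 55°S

The great circle lies in the plane with unit normal n̂ = (p₁ × p₂)/|p₁ × p₂|.
Here n̂_z ≈ +0.570; the vertex latitude is φ_max = arccos|n̂_z| ≈ 55.3°.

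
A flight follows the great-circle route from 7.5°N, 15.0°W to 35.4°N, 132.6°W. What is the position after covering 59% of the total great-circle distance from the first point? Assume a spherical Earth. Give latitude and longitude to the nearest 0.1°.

Convert each endpoint to a unit vector on the sphere (x = cos φ cos λ, y = cos φ sin λ, z = sin φ).
The central angle between the endpoints is δ = arccos(p₁·p₂) ≈ 1.874 rad (107.4°).
Interpolate at f = 0.59 with slerp weights a = sin((1−f)δ)/sin δ ≈ 0.728, b = sin(fδ)/sin δ ≈ 0.937.
p = a·p₁ + b·p₂ ≈ (0.181, -0.749, 0.638); φ = arcsin(p_z) ≈ 39.61°, λ = atan2(p_y, p_x) ≈ -76.44°.

≈ 39.6°N, 76.4°W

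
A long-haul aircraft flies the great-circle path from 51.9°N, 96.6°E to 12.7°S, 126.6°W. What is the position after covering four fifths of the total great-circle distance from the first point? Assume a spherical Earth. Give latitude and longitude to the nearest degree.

≈ 9°N, 140°W

Write both endpoints as unit vectors p₁, p₂ with components (cos φ cos λ, cos φ sin λ, sin φ).
The central angle between the endpoints is δ = arccos(p₁·p₂) ≈ 2.229 rad (127.7°).
Interpolate at f = 4/5 with slerp weights a = sin((1−f)δ)/sin δ ≈ 0.545, b = sin(fδ)/sin δ ≈ 1.236.
p = a·p₁ + b·p₂ ≈ (-0.757, -0.634, 0.157); φ = arcsin(p_z) ≈ 9.05°, λ = atan2(p_y, p_x) ≈ -140.08°.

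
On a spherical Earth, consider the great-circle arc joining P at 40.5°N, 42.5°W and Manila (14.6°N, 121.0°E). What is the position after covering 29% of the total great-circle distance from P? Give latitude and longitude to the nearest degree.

≈ 71°N, 6°W

Convert each endpoint to a unit vector on the sphere (x = cos φ cos λ, y = cos φ sin λ, z = sin φ).
The central angle between the endpoints is δ = arccos(p₁·p₂) ≈ 2.143 rad (122.8°).
Interpolate at f = 0.29 with slerp weights a = sin((1−f)δ)/sin δ ≈ 1.188, b = sin(fδ)/sin δ ≈ 0.693.
p = a·p₁ + b·p₂ ≈ (0.321, -0.036, 0.946); φ = arcsin(p_z) ≈ 71.16°, λ = atan2(p_y, p_x) ≈ -6.36°.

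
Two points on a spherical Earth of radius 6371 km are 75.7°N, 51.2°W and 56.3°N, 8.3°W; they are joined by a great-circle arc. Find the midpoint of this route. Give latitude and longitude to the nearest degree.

From cos δ = sin φ₁ sin φ₂ + cos φ₁ cos φ₂ cos Δλ, the central angle is δ ≈ 0.436 rad (25.0°).
Interpolate at f = 1/2 with slerp weights a = sin((1−f)δ)/sin δ ≈ 0.512, b = sin(fδ)/sin δ ≈ 0.512.
p = a·p₁ + b·p₂ ≈ (0.360, -0.140, 0.922); φ = arcsin(p_z) ≈ 67.26°, λ = atan2(p_y, p_x) ≈ -21.17°.

≈ 67°N, 21°W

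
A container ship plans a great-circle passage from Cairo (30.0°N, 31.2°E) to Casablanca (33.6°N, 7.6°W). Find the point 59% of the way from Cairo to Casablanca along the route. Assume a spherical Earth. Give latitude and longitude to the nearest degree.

≈ 34°N, 9°E

From cos δ = sin φ₁ sin φ₂ + cos φ₁ cos φ₂ cos Δλ, the central angle is δ ≈ 0.576 rad (33.0°).
Interpolate at f = 0.59 with slerp weights a = sin((1−f)δ)/sin δ ≈ 0.430, b = sin(fδ)/sin δ ≈ 0.612.
p = a·p₁ + b·p₂ ≈ (0.823, 0.125, 0.553); φ = arcsin(p_z) ≈ 33.60°, λ = atan2(p_y, p_x) ≈ 8.65°.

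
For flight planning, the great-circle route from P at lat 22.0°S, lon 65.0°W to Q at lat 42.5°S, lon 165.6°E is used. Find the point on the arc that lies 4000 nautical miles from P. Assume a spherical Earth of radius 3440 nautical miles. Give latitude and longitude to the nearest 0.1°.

Write both endpoints as unit vectors p₁, p₂ with components (cos φ cos λ, cos φ sin λ, sin φ).
The central angle between the endpoints is δ = arccos(p₁·p₂) ≈ 1.753 rad (100.4°). The total great-circle distance is δ·R ≈ 1.753 × 3440 ≈ 6029 nmi, so the target fraction is f = 4000/6029 ≈ 0.663.
Interpolate at f ≈ 0.663 with slerp weights a = sin((1−f)δ)/sin δ ≈ 0.566, b = sin(fδ)/sin δ ≈ 0.933.
p = a·p₁ + b·p₂ ≈ (-0.445, -0.304, -0.842); φ = arcsin(p_z) ≈ -57.39°, λ = atan2(p_y, p_x) ≈ -145.64°.

≈ lat 57.4°S, lon 145.6°W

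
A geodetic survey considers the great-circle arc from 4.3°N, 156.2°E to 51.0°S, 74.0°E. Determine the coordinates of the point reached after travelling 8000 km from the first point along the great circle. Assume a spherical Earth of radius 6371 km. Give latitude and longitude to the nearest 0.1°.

Write both endpoints as unit vectors p₁, p₂ with components (cos φ cos λ, cos φ sin λ, sin φ).
The central angle between the endpoints is δ = arccos(p₁·p₂) ≈ 1.544 rad (88.5°). The total great-circle distance is δ·R ≈ 1.544 × 6371 ≈ 9836 km, so the target fraction is f = 8000/9836 ≈ 0.813.
Interpolate at f ≈ 0.813 with slerp weights a = sin((1−f)δ)/sin δ ≈ 0.284, b = sin(fδ)/sin δ ≈ 0.951.
p = a·p₁ + b·p₂ ≈ (-0.094, 0.690, -0.718); φ = arcsin(p_z) ≈ -45.88°, λ = atan2(p_y, p_x) ≈ 97.80°.

≈ 45.9°S, 97.8°E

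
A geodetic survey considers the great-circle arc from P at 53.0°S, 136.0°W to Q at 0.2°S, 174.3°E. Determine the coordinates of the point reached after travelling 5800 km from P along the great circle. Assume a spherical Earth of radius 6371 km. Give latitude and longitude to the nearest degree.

≈ 13°S, 178°W

From cos δ = sin φ₁ sin φ₂ + cos φ₁ cos φ₂ cos Δλ, the central angle is δ ≈ 1.168 rad (66.9°). The total great-circle distance is δ·R ≈ 1.168 × 6371 ≈ 7441 km, so the target fraction is f = 5800/7441 ≈ 0.779.
Interpolate at f ≈ 0.779 with slerp weights a = sin((1−f)δ)/sin δ ≈ 0.277, b = sin(fδ)/sin δ ≈ 0.858.
p = a·p₁ + b·p₂ ≈ (-0.974, -0.031, -0.224); φ = arcsin(p_z) ≈ -12.95°, λ = atan2(p_y, p_x) ≈ -178.21°.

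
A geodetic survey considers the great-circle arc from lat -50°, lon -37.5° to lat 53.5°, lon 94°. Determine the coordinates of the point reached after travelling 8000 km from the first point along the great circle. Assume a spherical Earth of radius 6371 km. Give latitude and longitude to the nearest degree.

≈ lat 2°, lon 21°

The haversine formula gives a central angle δ ≈ 2.624 rad (150.4°) between the endpoints. The total great-circle distance is δ·R ≈ 2.624 × 6371 ≈ 16719 km, so the target fraction is f = 8000/16719 ≈ 0.478.
Interpolate at f ≈ 0.478 with slerp weights a = sin((1−f)δ)/sin δ ≈ 1.981, b = sin(fδ)/sin δ ≈ 1.922.
p = a·p₁ + b·p₂ ≈ (0.930, 0.366, 0.028); φ = arcsin(p_z) ≈ 1.60°, λ = atan2(p_y, p_x) ≈ 21.46°.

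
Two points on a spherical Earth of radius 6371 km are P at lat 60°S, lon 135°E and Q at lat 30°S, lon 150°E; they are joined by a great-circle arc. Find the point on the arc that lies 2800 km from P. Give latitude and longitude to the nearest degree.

The haversine formula gives a central angle δ ≈ 0.552 rad (31.6°) between the endpoints. The total great-circle distance is δ·R ≈ 0.552 × 6371 ≈ 3519 km, so the target fraction is f = 2800/3519 ≈ 0.796.
Interpolate at f ≈ 0.796 with slerp weights a = sin((1−f)δ)/sin δ ≈ 0.215, b = sin(fδ)/sin δ ≈ 0.811.
p = a·p₁ + b·p₂ ≈ (-0.684, 0.427, -0.591); φ = arcsin(p_z) ≈ -36.25°, λ = atan2(p_y, p_x) ≈ 148.03°.

≈ lat 36°S, lon 148°E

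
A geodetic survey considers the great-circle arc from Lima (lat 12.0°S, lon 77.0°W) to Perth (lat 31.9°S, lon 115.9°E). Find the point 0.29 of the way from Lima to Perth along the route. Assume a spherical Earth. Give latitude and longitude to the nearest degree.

≈ lat 49°S, lon 92°W

The haversine formula gives a central angle δ ≈ 2.346 rad (134.4°) between the endpoints.
Interpolate at f = 0.29 with slerp weights a = sin((1−f)δ)/sin δ ≈ 1.393, b = sin(fδ)/sin δ ≈ 0.880.
p = a·p₁ + b·p₂ ≈ (-0.020, -0.656, -0.755); φ = arcsin(p_z) ≈ -49.01°, λ = atan2(p_y, p_x) ≈ -91.74°.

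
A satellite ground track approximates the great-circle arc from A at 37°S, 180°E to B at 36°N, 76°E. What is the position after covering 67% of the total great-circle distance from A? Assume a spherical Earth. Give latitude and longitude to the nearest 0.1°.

Write both endpoints as unit vectors p₁, p₂ with components (cos φ cos λ, cos φ sin λ, sin φ).
The central angle between the endpoints is δ = arccos(p₁·p₂) ≈ 2.106 rad (120.7°).
Interpolate at f = 0.67 with slerp weights a = sin((1−f)δ)/sin δ ≈ 0.744, b = sin(fδ)/sin δ ≈ 1.148.
p = a·p₁ + b·p₂ ≈ (-0.370, 0.901, 0.227); φ = arcsin(p_z) ≈ 13.10°, λ = atan2(p_y, p_x) ≈ 112.32°.

≈ 13.1°N, 112.3°E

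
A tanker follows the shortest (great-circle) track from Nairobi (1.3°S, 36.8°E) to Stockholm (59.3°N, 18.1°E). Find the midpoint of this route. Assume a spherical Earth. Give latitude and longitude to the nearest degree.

Convert each endpoint to a unit vector on the sphere (x = cos φ cos λ, y = cos φ sin λ, z = sin φ).
The central angle between the endpoints is δ = arccos(p₁·p₂) ≈ 1.088 rad (62.4°).
Interpolate at f = 1/2 with slerp weights a = sin((1−f)δ)/sin δ ≈ 0.584, b = sin(fδ)/sin δ ≈ 0.584.
p = a·p₁ + b·p₂ ≈ (0.751, 0.443, 0.489); φ = arcsin(p_z) ≈ 29.29°, λ = atan2(p_y, p_x) ≈ 30.50°.

≈ 29°N, 31°E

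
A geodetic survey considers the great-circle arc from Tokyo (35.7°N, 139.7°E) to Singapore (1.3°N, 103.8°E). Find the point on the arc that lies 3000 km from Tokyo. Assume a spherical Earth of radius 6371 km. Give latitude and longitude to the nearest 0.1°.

Convert each endpoint to a unit vector on the sphere (x = cos φ cos λ, y = cos φ sin λ, z = sin φ).
The central angle between the endpoints is δ = arccos(p₁·p₂) ≈ 0.835 rad (47.9°). The total great-circle distance is δ·R ≈ 0.835 × 6371 ≈ 5322 km, so the target fraction is f = 3000/5322 ≈ 0.564.
Interpolate at f ≈ 0.564 with slerp weights a = sin((1−f)δ)/sin δ ≈ 0.481, b = sin(fδ)/sin δ ≈ 0.612.
p = a·p₁ + b·p₂ ≈ (-0.444, 0.846, 0.294); φ = arcsin(p_z) ≈ 17.12°, λ = atan2(p_y, p_x) ≈ 117.66°.

≈ 17.1°N, 117.7°E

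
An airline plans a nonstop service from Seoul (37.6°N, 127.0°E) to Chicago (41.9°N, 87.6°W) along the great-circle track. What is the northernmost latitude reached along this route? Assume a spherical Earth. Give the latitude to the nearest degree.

≈ 70°N

The great circle lies in the plane with unit normal n̂ = (p₁ × p₂)/|p₁ × p₂|.
Here n̂_z ≈ +0.336; the vertex latitude is φ_max = arccos|n̂_z| ≈ 70.4°.
Check via Clairaut: cos φ_max = |cos φ₁| · sin C = cos(37.6°)·sin(25.1°) ≈ 0.336, again giving ≈ 70.4°.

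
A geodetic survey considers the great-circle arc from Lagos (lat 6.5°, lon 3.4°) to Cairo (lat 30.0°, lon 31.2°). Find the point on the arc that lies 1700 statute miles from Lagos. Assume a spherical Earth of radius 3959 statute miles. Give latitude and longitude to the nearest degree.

Write both endpoints as unit vectors p₁, p₂ with components (cos φ cos λ, cos φ sin λ, sin φ).
The central angle between the endpoints is δ = arccos(p₁·p₂) ≈ 0.613 rad (35.1°). The total great-circle distance is δ·R ≈ 0.613 × 3959 ≈ 2428 mi, so the target fraction is f = 1700/2428 ≈ 0.700.
Interpolate at f ≈ 0.700 with slerp weights a = sin((1−f)δ)/sin δ ≈ 0.318, b = sin(fδ)/sin δ ≈ 0.723.
p = a·p₁ + b·p₂ ≈ (0.851, 0.343, 0.398); φ = arcsin(p_z) ≈ 23.43°, λ = atan2(p_y, p_x) ≈ 21.97°.

≈ lat 23°, lon 22°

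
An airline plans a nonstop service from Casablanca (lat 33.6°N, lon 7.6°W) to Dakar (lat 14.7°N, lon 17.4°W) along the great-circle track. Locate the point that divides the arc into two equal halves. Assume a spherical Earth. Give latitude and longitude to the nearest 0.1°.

≈ lat 24.2°N, lon 12.9°W

Convert each endpoint to a unit vector on the sphere (x = cos φ cos λ, y = cos φ sin λ, z = sin φ).
The central angle between the endpoints is δ = arccos(p₁·p₂) ≈ 0.364 rad (20.9°).
Interpolate at f = 1/2 with slerp weights a = sin((1−f)δ)/sin δ ≈ 0.508, b = sin(fδ)/sin δ ≈ 0.508.
p = a·p₁ + b·p₂ ≈ (0.889, -0.203, 0.410); φ = arcsin(p_z) ≈ 24.23°, λ = atan2(p_y, p_x) ≈ -12.87°.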